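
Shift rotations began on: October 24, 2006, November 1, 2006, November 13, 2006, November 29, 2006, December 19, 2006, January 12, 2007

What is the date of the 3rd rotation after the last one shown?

April 18, 2007

Intervals are 8, 12, 16, 20, 24 days — an arithmetic progression with common difference 4.
Next gap: 28 days. January 12, 2007 + 28 days = February 9, 2007.
Next gap: 32 days. February 9, 2007 + 32 days = March 13, 2007.
Next gap: 36 days. March 13, 2007 + 36 days = April 18, 2007.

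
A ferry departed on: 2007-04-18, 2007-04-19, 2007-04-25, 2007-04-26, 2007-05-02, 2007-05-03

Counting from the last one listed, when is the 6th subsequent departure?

2007-05-24

The gap pattern 1, 6, 1, 6, 1 repeats every 2 events.
These are the Wednesdays and Thursdays of each week.
The following Wednesday is 2007-05-09.
The following Thursday is 2007-05-10.
The following Wednesday is 2007-05-16.
Next Thursday: 2007-05-17.
The following Wednesday is 2007-05-23.
The following Thursday is 2007-05-24.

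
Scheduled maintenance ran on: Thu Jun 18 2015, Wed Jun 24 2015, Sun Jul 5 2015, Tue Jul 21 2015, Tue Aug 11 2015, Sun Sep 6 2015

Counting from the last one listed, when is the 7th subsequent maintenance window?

Intervals are 6, 11, 16, 21, 26 days — an arithmetic progression with common difference 5.
Next gap: 31 days. Sun Sep 6 2015 + 31 days = Wed Oct 7 2015.
Next gap: 36 days. Wed Oct 7 2015 + 36 days = Thu Nov 12 2015.
Next gap: 41 days. Thu Nov 12 2015 + 41 days = Wed Dec 23 2015.
Next gap: 46 days. Wed Dec 23 2015 + 46 days = Sun Feb 7 2016.
Next gap: 51 days. Sun Feb 7 2016 + 51 days = Tue Mar 29 2016.
Next gap: 56 days. Tue Mar 29 2016 + 56 days = Tue May 24 2016.
Next gap: 61 days. Tue May 24 2016 + 61 days = Sun Jul 24 2016.

Sun Jul 24 2016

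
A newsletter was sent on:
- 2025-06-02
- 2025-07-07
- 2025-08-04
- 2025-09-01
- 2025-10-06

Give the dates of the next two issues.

2025-11-03, 2025-12-01

All dates are Mondays, 35, 28, 28, 35 days apart.
Specifically, the 1st Monday of each month.
1st Monday of November 2025: 2025-11-03.
1st Monday of December 2025: 2025-12-01.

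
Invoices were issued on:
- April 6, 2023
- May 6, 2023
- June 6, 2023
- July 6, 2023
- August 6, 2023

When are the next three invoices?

Gaps: 30, 31, 30, 31 days — not constant. Every event is on the 6th of the month.
Pattern: the 6th of each month.
Next: September 2023 → September 6, 2023.
October 2023: October 6, 2023.
November 2023: November 6, 2023.

September 6, 2023; October 6, 2023; November 6, 2023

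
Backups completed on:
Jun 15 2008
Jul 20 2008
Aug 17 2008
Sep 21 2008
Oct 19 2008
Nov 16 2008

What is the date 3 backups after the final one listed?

Feb 15 2009

These are Sundays at 28- or 35-day spacing (35, 28, 35, 28, 28).
The pattern: 3rd Sunday of the month.
December 2008 — 3rd Sunday is Dec 21 2008.
3rd Sunday of January 2009: Jan 18 2009.
February 2009 — 3rd Sunday is Feb 15 2009.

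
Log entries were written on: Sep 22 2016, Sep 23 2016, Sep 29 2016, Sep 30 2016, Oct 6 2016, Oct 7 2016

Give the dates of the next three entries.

Oct 13 2016, Oct 14 2016, Oct 20 2016

Gaps: 1, 6, 1, 6, 1 days — not constant, but cyclic with period 2.
The events fall on every Thursday and Friday.
The following Thursday is Oct 13 2016.
The following Friday is Oct 14 2016.
The following Thursday is Oct 20 2016.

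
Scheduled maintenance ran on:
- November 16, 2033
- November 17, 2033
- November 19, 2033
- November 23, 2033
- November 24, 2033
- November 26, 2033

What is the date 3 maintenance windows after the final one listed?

December 3, 2033

The gap pattern 1, 2, 4, 1, 2 repeats every 3 events.
These are the Wednesdays, Thursdays and Saturdays of each week.
The following Wednesday is November 30, 2033.
Next Thursday: December 1, 2033.
Next Saturday: December 3, 2033.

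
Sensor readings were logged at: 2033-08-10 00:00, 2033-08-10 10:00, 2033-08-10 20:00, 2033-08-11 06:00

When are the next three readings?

Spacing: 10, 10, 10 h — constant 10 h.
2033-08-11 06:00 + 10 h = 2033-08-11 16:00.
2033-08-11 16:00 + 10 h = 2033-08-12 02:00.
2033-08-12 02:00 + 10 h = 2033-08-12 12:00.

2033-08-11 16:00, 2033-08-12 02:00, 2033-08-12 12:00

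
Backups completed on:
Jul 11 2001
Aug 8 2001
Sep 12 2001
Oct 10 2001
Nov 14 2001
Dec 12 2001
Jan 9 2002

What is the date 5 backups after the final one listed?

These are Wednesdays at 28- or 35-day spacing (28, 35, 28, 35, 28, 28).
The pattern: 2nd Wednesday of the month.
2nd Wednesday of February 2002: Feb 13 2002.
March 2002 — 2nd Wednesday is Mar 13 2002.
April 2002 — 2nd Wednesday is Apr 10 2002.
2nd Wednesday of May 2002: May 8 2002.
June 2002 — 2nd Wednesday is Jun 12 2002.

Jun 12 2002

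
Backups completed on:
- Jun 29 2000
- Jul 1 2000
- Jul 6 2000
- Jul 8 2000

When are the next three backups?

Every event lands on a Thursday or Saturday (gaps cycle 2, 5, 2).
So the schedule is: every Thursday and Saturday.
Next Thursday: Jul 13 2000.
The following Saturday is Jul 15 2000.
The following Thursday is Jul 20 2000.

Jul 13 2000, Jul 15 2000, Jul 20 2000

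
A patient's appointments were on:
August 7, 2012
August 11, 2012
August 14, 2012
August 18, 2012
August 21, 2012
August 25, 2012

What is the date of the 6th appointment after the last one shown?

Gaps: 4, 3, 4, 3, 4 days — not constant, but cyclic with period 2.
The events fall on every Tuesday and Saturday.
The following Tuesday is August 28, 2012.
Next Saturday: September 1, 2012.
The following Tuesday is September 4, 2012.
Next Saturday: September 8, 2012.
Next Tuesday: September 11, 2012.
The following Saturday is September 15, 2012.

September 15, 2012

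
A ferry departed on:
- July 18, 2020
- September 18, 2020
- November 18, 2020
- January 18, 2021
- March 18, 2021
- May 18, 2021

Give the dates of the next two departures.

Each date is the 18th; the gaps (62, 61, 61, 59, 61) track the month lengths.
The rule is the 18th of every 2 months.
July 2021: July 18, 2021.
Next: September 2021 → September 18, 2021.

July 18, 2021; September 18, 2021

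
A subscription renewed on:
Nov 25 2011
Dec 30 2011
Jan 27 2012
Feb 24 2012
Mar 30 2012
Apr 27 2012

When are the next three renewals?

All Fridays; the gaps (35, 28, 28, 35, 28) vary with month length.
This is the last Friday of each month.
May 2012 ends with Friday May 25 2012.
Last Friday of June 2012: Jun 29 2012.
Last Friday of July 2012: Jul 27 2012.

May 25 2012, Jun 29 2012, Jul 27 2012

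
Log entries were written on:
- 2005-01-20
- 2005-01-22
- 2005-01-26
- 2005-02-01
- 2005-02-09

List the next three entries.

2005-02-19, 2005-03-03, 2005-03-17

Intervals are 2, 4, 6, 8 days — an arithmetic progression with common difference 2.
Next gap: 10 days. 2005-02-09 + 10 days = 2005-02-19.
Next gap: 12 days. 2005-02-19 + 12 days = 2005-03-03.
Next gap: 14 days. 2005-03-03 + 14 days = 2005-03-17.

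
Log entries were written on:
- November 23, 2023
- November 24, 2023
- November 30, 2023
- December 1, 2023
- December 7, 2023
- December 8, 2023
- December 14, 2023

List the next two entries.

December 15, 2023; December 21, 2023

The gap pattern 1, 6, 1, 6, 1, 6 repeats every 2 events.
These are the Thursdays and Fridays of each week.
The following Friday is December 15, 2023.
The following Thursday is December 21, 2023.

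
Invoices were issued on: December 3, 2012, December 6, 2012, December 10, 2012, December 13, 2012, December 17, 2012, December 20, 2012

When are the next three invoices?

Gaps: 3, 4, 3, 4, 3 days — not constant, but cyclic with period 2.
The events fall on every Monday and Thursday.
Next Monday: December 24, 2012.
The following Thursday is December 27, 2012.
The following Monday is December 31, 2012.

December 24, 2012; December 27, 2012; December 31, 2012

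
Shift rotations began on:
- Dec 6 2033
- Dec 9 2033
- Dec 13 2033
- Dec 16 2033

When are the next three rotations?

The gap pattern 3, 4, 3 repeats every 2 events.
These are the Tuesdays and Fridays of each week.
The following Tuesday is Dec 20 2033.
The following Friday is Dec 23 2033.
The following Tuesday is Dec 27 2033.

Dec 20 2033, Dec 23 2033, Dec 27 2033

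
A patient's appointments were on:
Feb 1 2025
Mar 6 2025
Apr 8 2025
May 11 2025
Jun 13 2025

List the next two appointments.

Jul 16 2025, Aug 18 2025

Every event comes 33 days after the last (33, 33, 33, 33).
Jun 13 2025 + 33 days = Jul 16 2025.
Jul 16 2025 + 33 days = Aug 18 2025.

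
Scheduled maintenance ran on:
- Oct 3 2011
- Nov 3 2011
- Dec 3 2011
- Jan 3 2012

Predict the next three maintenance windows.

Feb 3 2012, Mar 3 2012, Apr 3 2012

The day-of-month is always 3 (31, 30, 31 days between events).
So this recurs on the 3rd of each month.
Next: February 2012 → Feb 3 2012.
March 2012: Mar 3 2012.
Next: April 2012 → Apr 3 2012.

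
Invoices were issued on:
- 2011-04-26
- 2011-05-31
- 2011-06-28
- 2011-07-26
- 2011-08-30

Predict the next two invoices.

These are Tuesdays with 35, 28, 28, 35-day gaps.
Each is the final Tuesday of its month — 2011-05-31 is past the 28th, so '4th Tuesday' doesn't fit.
September 2011 ends with Tuesday 2011-09-27.
October 2011 ends with Tuesday 2011-10-25.

2011-09-27, 2011-10-25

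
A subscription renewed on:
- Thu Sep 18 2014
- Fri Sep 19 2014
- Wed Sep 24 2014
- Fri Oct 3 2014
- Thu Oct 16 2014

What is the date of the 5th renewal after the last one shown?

The spacing grows by 4 each time: 1, 5, 9, 13 days.
Next gap: 17 days. Thu Oct 16 2014 + 17 days = Sun Nov 2 2014.
Next gap: 21 days. Sun Nov 2 2014 + 21 days = Sun Nov 23 2014.
Next gap: 25 days. Sun Nov 23 2014 + 25 days = Thu Dec 18 2014.
Next gap: 29 days. Thu Dec 18 2014 + 29 days = Fri Jan 16 2015.
Next gap: 33 days. Fri Jan 16 2015 + 33 days = Wed Feb 18 2015.

Wed Feb 18 2015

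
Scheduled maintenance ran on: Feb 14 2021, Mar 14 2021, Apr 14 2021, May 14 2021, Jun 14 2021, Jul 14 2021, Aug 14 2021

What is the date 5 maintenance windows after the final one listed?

Gaps: 28, 31, 30, 31, 30, 31 days — not constant. Every event is on the 14th of the month.
Pattern: the 14th of each month.
Next: September 2021 → Sep 14 2021.
October 2021: Oct 14 2021.
November 2021: Nov 14 2021.
December 2021: Dec 14 2021.
Next: January 2022 → Jan 14 2022.

Jan 14 2022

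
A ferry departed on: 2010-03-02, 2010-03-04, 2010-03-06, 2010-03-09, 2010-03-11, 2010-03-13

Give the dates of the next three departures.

2010-03-16, 2010-03-18, 2010-03-20

Every event lands on a Tuesday or Thursday or Saturday (gaps cycle 2, 2, 3, 2, 2).
So the schedule is: every Tuesday, Thursday and Saturday.
Next Tuesday: 2010-03-16.
Next Thursday: 2010-03-18.
The following Saturday is 2010-03-20.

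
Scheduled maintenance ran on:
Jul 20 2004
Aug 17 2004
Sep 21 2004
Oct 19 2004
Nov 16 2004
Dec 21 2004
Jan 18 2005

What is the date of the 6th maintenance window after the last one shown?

Gaps: 28, 35, 28, 28, 35, 28 days — a mix of 28 and 35. Every date is a Tuesday.
Each is the 3rd Tuesday of its month.
February 2005 — 3rd Tuesday is Feb 15 2005.
March 2005 — 3rd Tuesday is Mar 15 2005.
3rd Tuesday of April 2005: Apr 19 2005.
3rd Tuesday of May 2005: May 17 2005.
3rd Tuesday of June 2005: Jun 21 2005.
3rd Tuesday of July 2005: Jul 19 2005.

Jul 19 2005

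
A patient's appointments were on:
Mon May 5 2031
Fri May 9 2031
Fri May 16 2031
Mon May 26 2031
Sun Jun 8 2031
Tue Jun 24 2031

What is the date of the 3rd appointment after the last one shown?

Fri Aug 29 2031

The spacing grows by 3 each time: 4, 7, 10, 13, 16 days.
Next gap: 19 days. Tue Jun 24 2031 + 19 days = Sun Jul 13 2031.
Next gap: 22 days. Sun Jul 13 2031 + 22 days = Mon Aug 4 2031.
Next gap: 25 days. Mon Aug 4 2031 + 25 days = Fri Aug 29 2031.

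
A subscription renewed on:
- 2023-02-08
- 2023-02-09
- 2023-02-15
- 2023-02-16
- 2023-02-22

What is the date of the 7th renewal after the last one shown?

2023-03-16

Gaps: 1, 6, 1, 6 days — not constant, but cyclic with period 2.
The events fall on every Wednesday and Thursday.
The following Thursday is 2023-02-23.
Next Wednesday: 2023-03-01.
Next Thursday: 2023-03-02.
The following Wednesday is 2023-03-08.
Next Thursday: 2023-03-09.
Next Wednesday: 2023-03-15.
Next Thursday: 2023-03-16.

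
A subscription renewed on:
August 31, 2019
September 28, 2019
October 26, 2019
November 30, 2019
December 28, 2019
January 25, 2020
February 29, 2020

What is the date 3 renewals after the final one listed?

May 30, 2020

All Saturdays; the gaps (28, 28, 35, 28, 28, 35) vary with month length.
This is the last Saturday of each month.
March 2020 ends with Saturday March 28, 2020.
Last Saturday of April 2020: April 25, 2020.
May 2020 ends with Saturday May 30, 2020.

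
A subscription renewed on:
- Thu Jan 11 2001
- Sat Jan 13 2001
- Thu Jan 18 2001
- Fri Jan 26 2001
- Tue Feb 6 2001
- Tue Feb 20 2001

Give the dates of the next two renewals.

The spacing grows by 3 each time: 2, 5, 8, 11, 14 days.
Next gap: 17 days. Tue Feb 20 2001 + 17 days = Fri Mar 9 2001.
Next gap: 20 days. Fri Mar 9 2001 + 20 days = Thu Mar 29 2001.

Fri Mar 9 2001, Thu Mar 29 2001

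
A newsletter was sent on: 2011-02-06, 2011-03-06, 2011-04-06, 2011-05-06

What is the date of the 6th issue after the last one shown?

Each date is the 6th; the gaps (28, 31, 30) track the month lengths.
The rule is the 6th of each month.
Next: June 2011 → 2011-06-06.
July 2011: 2011-07-06.
Next: August 2011 → 2011-08-06.
Next: September 2011 → 2011-09-06.
October 2011: 2011-10-06.
Next: November 2011 → 2011-11-06.

2011-11-06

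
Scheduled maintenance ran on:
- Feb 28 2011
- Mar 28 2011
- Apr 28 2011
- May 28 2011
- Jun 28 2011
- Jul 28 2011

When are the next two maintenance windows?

Aug 28 2011, Sep 28 2011

The day-of-month is always 28 (28, 31, 30, 31, 30 days between events).
So this recurs on the 28th of each month.
Next: August 2011 → Aug 28 2011.
Next: September 2011 → Sep 28 2011.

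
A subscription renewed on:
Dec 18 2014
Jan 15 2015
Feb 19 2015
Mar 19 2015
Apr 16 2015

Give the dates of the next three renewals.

These are Thursdays at 28- or 35-day spacing (28, 35, 28, 28).
The pattern: 3rd Thursday of the month.
3rd Thursday of May 2015: May 21 2015.
3rd Thursday of June 2015: Jun 18 2015.
July 2015 — 3rd Thursday is Jul 16 2015.

May 21 2015, Jun 18 2015, Jul 16 2015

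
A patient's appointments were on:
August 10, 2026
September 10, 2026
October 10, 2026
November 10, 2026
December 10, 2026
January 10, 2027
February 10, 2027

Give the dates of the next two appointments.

March 10, 2027; April 10, 2027

Gaps: 31, 30, 31, 30, 31, 31 days — not constant. Every event is on the 10th of the month.
Pattern: the 10th of each month.
March 2027: March 10, 2027.
April 2027: April 10, 2027.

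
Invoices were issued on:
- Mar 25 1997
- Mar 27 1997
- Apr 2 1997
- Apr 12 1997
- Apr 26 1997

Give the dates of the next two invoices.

Gaps: 2, 6, 10, 14 days — each gap is 4 larger than the previous one.
Next gap: 18 days. Apr 26 1997 + 18 days = May 14 1997.
Next gap: 22 days. May 14 1997 + 22 days = Jun 5 1997.

May 14 1997, Jun 5 1997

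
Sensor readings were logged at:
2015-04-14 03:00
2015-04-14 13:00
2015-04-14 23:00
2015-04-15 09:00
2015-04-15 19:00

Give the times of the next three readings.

2015-04-16 05:00, 2015-04-16 15:00, 2015-04-17 01:00

Gaps: 10, 10, 10, 10 hours — each event is 10 hours after the previous one.
2015-04-15 19:00 + 10 h = 2015-04-16 05:00.
2015-04-16 05:00 + 10 h = 2015-04-16 15:00.
2015-04-16 15:00 + 10 h = 2015-04-17 01:00.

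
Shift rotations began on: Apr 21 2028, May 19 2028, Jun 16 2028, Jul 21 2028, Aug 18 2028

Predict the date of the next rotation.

These are Fridays at 28- or 35-day spacing (28, 28, 35, 28).
The pattern: 3rd Friday of the month.
September 2028 — 3rd Friday is Sep 15 2028.

Sep 15 2028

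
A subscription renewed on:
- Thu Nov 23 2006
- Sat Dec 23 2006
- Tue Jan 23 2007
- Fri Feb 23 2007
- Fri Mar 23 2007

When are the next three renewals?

Mon Apr 23 2007, Wed May 23 2007, Sat Jun 23 2007

Gaps: 30, 31, 31, 28 days — not constant. Every event is on the 23rd of the month.
Pattern: the 23rd of each month.
Next: April 2007 → Mon Apr 23 2007.
May 2007: Wed May 23 2007.
June 2007: Sat Jun 23 2007.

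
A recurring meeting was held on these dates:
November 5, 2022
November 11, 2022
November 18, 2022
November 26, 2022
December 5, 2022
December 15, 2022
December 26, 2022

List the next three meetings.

Gaps: 6, 7, 8, 9, 10, 11 days — each gap is 1 larger than the previous one.
Next gap: 12 days. December 26, 2022 + 12 days = January 7, 2023.
Next gap: 13 days. January 7, 2023 + 13 days = January 20, 2023.
Next gap: 14 days. January 20, 2023 + 14 days = February 3, 2023.

January 7, 2023; January 20, 2023; February 3, 2023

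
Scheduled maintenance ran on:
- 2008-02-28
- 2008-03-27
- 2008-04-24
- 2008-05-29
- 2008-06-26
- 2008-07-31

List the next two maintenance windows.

These are Thursdays with 28, 28, 35, 28, 35-day gaps.
Each is the final Thursday of its month — 2008-05-29 is past the 28th, so '4th Thursday' doesn't fit.
Last Thursday of August 2008: 2008-08-28.
September 2008 ends with Thursday 2008-09-25.

2008-08-28, 2008-09-25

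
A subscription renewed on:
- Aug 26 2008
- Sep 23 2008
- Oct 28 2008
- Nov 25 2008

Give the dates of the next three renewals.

Dec 23 2008, Jan 27 2009, Feb 24 2009

These are Tuesdays at 28- or 35-day spacing (28, 35, 28).
The pattern: 4th Tuesday of the month.
4th Tuesday of December 2008: Dec 23 2008.
January 2009 — 4th Tuesday is Jan 27 2009.
4th Tuesday of February 2009: Feb 24 2009.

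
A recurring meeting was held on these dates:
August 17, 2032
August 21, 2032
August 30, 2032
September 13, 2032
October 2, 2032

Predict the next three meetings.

October 26, 2032; November 24, 2032; December 28, 2032

Intervals are 4, 9, 14, 19 days — an arithmetic progression with common difference 5.
Next gap: 24 days. October 2, 2032 + 24 days = October 26, 2032.
Next gap: 29 days. October 26, 2032 + 29 days = November 24, 2032.
Next gap: 34 days. November 24, 2032 + 34 days = December 28, 2032.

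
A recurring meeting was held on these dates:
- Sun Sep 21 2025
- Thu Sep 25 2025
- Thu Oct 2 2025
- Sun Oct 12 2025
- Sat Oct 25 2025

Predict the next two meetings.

Gaps: 4, 7, 10, 13 days — each gap is 3 larger than the previous one.
Next gap: 16 days. Sat Oct 25 2025 + 16 days = Mon Nov 10 2025.
Next gap: 19 days. Mon Nov 10 2025 + 19 days = Sat Nov 29 2025.

Mon Nov 10 2025, Sat Nov 29 2025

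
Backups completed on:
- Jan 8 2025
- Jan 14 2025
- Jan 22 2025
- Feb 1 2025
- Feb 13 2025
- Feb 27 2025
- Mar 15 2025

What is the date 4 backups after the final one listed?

Intervals are 6, 8, 10, 12, 14, 16 days — an arithmetic progression with common difference 2.
Next gap: 18 days. Mar 15 2025 + 18 days = Apr 2 2025.
Next gap: 20 days. Apr 2 2025 + 20 days = Apr 22 2025.
Next gap: 22 days. Apr 22 2025 + 22 days = May 14 2025.
Next gap: 24 days. May 14 2025 + 24 days = Jun 7 2025.

Jun 7 2025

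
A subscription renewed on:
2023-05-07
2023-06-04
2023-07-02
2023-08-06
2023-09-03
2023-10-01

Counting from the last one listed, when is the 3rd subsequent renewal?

These are Sundays at 28- or 35-day spacing (28, 28, 35, 28, 28).
The pattern: 1st Sunday of the month.
November 2023 — 1st Sunday is 2023-11-05.
December 2023 — 1st Sunday is 2023-12-03.
January 2024 — 1st Sunday is 2024-01-07.

2024-01-07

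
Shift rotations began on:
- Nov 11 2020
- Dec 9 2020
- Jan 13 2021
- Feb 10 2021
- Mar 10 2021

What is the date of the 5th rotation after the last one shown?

Aug 11 2021

Gaps: 28, 35, 28, 28 days — a mix of 28 and 35. Every date is a Wednesday.
Each is the 2nd Wednesday of its month.
2nd Wednesday of April 2021: Apr 14 2021.
2nd Wednesday of May 2021: May 12 2021.
2nd Wednesday of June 2021: Jun 9 2021.
2nd Wednesday of July 2021: Jul 14 2021.
August 2021 — 2nd Wednesday is Aug 11 2021.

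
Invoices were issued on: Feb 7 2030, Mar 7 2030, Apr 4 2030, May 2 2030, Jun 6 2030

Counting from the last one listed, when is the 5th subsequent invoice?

Nov 7 2030

All dates are Thursdays, 28, 28, 28, 35 days apart.
Specifically, the 1st Thursday of each month.
July 2030 — 1st Thursday is Jul 4 2030.
August 2030 — 1st Thursday is Aug 1 2030.
September 2030 — 1st Thursday is Sep 5 2030.
1st Thursday of October 2030: Oct 3 2030.
1st Thursday of November 2030: Nov 7 2030.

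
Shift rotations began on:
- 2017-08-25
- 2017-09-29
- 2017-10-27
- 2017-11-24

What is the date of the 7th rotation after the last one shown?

2018-06-29

All Fridays; the gaps (35, 28, 28) vary with month length.
This is the last Friday of each month.
Last Friday of December 2017: 2017-12-29.
Last Friday of January 2018: 2018-01-26.
Last Friday of February 2018: 2018-02-23.
March 2018 ends with Friday 2018-03-30.
April 2018 ends with Friday 2018-04-27.
Last Friday of May 2018: 2018-05-25.
June 2018 ends with Friday 2018-06-29.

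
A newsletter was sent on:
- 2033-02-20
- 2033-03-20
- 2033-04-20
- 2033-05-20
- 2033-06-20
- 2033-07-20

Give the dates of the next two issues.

2033-08-20, 2033-09-20

The day-of-month is always 20 (28, 31, 30, 31, 30 days between events).
So this recurs on the 20th of each month.
Next: August 2033 → 2033-08-20.
September 2033: 2033-09-20.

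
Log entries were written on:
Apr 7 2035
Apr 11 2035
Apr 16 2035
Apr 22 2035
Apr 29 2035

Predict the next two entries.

May 7 2035, May 16 2035

Intervals are 4, 5, 6, 7 days — an arithmetic progression with common difference 1.
Next gap: 8 days. Apr 29 2035 + 8 days = May 7 2035.
Next gap: 9 days. May 7 2035 + 9 days = May 16 2035.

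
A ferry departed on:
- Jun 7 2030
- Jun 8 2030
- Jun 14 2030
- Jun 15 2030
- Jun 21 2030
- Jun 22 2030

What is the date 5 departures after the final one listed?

Gaps: 1, 6, 1, 6, 1 days — not constant, but cyclic with period 2.
The events fall on every Friday and Saturday.
Next Friday: Jun 28 2030.
Next Saturday: Jun 29 2030.
Next Friday: Jul 5 2030.
The following Saturday is Jul 6 2030.
Next Friday: Jul 12 2030.

Jul 12 2030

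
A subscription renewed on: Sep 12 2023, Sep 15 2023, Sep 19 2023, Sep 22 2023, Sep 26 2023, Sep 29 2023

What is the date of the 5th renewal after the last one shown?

Oct 17 2023

The gap pattern 3, 4, 3, 4, 3 repeats every 2 events.
These are the Tuesdays and Fridays of each week.
Next Tuesday: Oct 3 2023.
Next Friday: Oct 6 2023.
The following Tuesday is Oct 10 2023.
The following Friday is Oct 13 2023.
The following Tuesday is Oct 17 2023.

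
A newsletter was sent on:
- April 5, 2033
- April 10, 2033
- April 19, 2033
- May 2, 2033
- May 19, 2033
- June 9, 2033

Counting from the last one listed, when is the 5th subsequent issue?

Gaps: 5, 9, 13, 17, 21 days — each gap is 4 larger than the previous one.
Next gap: 25 days. June 9, 2033 + 25 days = July 4, 2033.
Next gap: 29 days. July 4, 2033 + 29 days = August 2, 2033.
Next gap: 33 days. August 2, 2033 + 33 days = September 4, 2033.
Next gap: 37 days. September 4, 2033 + 37 days = October 11, 2033.
Next gap: 41 days. October 11, 2033 + 41 days = November 21, 2033.

November 21, 2033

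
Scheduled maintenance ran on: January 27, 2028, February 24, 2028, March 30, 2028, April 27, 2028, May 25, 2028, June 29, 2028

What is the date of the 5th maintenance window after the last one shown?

November 30, 2028

All Thursdays; the gaps (28, 35, 28, 28, 35) vary with month length.
This is the last Thursday of each month.
Last Thursday of July 2028: July 27, 2028.
August 2028 ends with Thursday August 31, 2028.
September 2028 ends with Thursday September 28, 2028.
October 2028 ends with Thursday October 26, 2028.
November 2028 ends with Thursday November 30, 2028.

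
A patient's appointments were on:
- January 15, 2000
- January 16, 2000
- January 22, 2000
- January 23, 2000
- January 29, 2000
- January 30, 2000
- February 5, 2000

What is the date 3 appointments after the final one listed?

February 13, 2000

The gap pattern 1, 6, 1, 6, 1, 6 repeats every 2 events.
These are the Saturdays and Sundays of each week.
The following Sunday is February 6, 2000.
The following Saturday is February 12, 2000.
Next Sunday: February 13, 2000.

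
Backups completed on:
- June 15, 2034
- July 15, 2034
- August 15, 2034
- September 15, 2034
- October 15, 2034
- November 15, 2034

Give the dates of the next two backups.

The day-of-month is always 15 (30, 31, 31, 30, 31 days between events).
So this recurs on the 15th of each month.
Next: December 2034 → December 15, 2034.
January 2035: January 15, 2035.

December 15, 2034; January 15, 2035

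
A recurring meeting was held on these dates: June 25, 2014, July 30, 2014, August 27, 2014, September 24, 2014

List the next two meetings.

Every date is a Wednesday; gaps 35, 28, 28 days.
Each is the last Wednesday of its month (at least one falls on the 29th or later, ruling out '4th Wednesday').
October 2014 ends with Wednesday October 29, 2014.
Last Wednesday of November 2014: November 26, 2014.

October 29, 2014; November 26, 2014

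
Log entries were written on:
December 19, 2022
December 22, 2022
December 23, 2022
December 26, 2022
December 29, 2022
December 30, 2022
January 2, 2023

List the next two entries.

January 5, 2023; January 6, 2023

The gap pattern 3, 1, 3, 3, 1, 3 repeats every 3 events.
These are the Mondays, Thursdays and Fridays of each week.
The following Thursday is January 5, 2023.
Next Friday: January 6, 2023.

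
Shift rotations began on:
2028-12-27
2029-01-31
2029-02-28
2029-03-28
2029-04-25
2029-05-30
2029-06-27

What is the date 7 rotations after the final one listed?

2030-01-30

All Wednesdays; the gaps (35, 28, 28, 28, 35, 28) vary with month length.
This is the last Wednesday of each month.
Last Wednesday of July 2029: 2029-07-25.
Last Wednesday of August 2029: 2029-08-29.
September 2029 ends with Wednesday 2029-09-26.
October 2029 ends with Wednesday 2029-10-31.
Last Wednesday of November 2029: 2029-11-28.
Last Wednesday of December 2029: 2029-12-26.
Last Wednesday of January 2030: 2030-01-30.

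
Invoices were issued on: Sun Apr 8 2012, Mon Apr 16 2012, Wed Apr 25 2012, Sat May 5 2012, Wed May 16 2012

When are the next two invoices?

Mon May 28 2012, Sun Jun 10 2012

Intervals are 8, 9, 10, 11 days — an arithmetic progression with common difference 1.
Next gap: 12 days. Wed May 16 2012 + 12 days = Mon May 28 2012.
Next gap: 13 days. Mon May 28 2012 + 13 days = Sun Jun 10 2012.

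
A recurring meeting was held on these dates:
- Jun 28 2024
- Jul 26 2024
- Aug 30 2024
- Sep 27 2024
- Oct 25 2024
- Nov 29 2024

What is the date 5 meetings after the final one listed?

Apr 25 2025

Every date is a Friday; gaps 28, 35, 28, 28, 35 days.
Each is the last Friday of its month (at least one falls on the 29th or later, ruling out '4th Friday').
Last Friday of December 2024: Dec 27 2024.
Last Friday of January 2025: Jan 31 2025.
Last Friday of February 2025: Feb 28 2025.
Last Friday of March 2025: Mar 28 2025.
April 2025 ends with Friday Apr 25 2025.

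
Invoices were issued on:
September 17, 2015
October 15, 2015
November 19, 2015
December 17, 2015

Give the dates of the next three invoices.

January 21, 2016; February 18, 2016; March 17, 2016

All dates are Thursdays, 28, 35, 28 days apart.
Specifically, the 3rd Thursday of each month.
3rd Thursday of January 2016: January 21, 2016.
3rd Thursday of February 2016: February 18, 2016.
3rd Thursday of March 2016: March 17, 2016.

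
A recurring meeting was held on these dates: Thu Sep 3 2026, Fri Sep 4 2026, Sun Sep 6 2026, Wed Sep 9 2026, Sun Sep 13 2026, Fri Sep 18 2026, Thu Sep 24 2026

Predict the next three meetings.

Thu Oct 1 2026, Fri Oct 9 2026, Sun Oct 18 2026

Intervals are 1, 2, 3, 4, 5, 6 days — an arithmetic progression with common difference 1.
Next gap: 7 days. Thu Sep 24 2026 + 7 days = Thu Oct 1 2026.
Next gap: 8 days. Thu Oct 1 2026 + 8 days = Fri Oct 9 2026.
Next gap: 9 days. Fri Oct 9 2026 + 9 days = Sun Oct 18 2026.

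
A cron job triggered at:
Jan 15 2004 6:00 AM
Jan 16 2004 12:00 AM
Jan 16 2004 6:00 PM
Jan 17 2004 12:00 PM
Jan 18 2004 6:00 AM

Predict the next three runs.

The interval is a steady 18 hours (18, 18, 18, 18).
Jan 18 2004 6:00 AM + 18 h = Jan 19 2004 12:00 AM.
Jan 19 2004 12:00 AM + 18 h = Jan 19 2004 6:00 PM.
Jan 19 2004 6:00 PM + 18 h = Jan 20 2004 12:00 PM.

Jan 19 2004 12:00 AM, Jan 19 2004 6:00 PM, Jan 20 2004 12:00 PM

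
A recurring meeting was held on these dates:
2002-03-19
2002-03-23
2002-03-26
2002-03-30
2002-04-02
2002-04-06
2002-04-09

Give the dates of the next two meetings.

Gaps: 4, 3, 4, 3, 4, 3 days — not constant, but cyclic with period 2.
The events fall on every Tuesday and Saturday.
The following Saturday is 2002-04-13.
The following Tuesday is 2002-04-16.

2002-04-13, 2002-04-16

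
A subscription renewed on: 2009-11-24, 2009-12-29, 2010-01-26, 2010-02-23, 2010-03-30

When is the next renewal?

2010-04-27

Every date is a Tuesday; gaps 35, 28, 28, 35 days.
Each is the last Tuesday of its month (at least one falls on the 29th or later, ruling out '4th Tuesday').
Last Tuesday of April 2010: 2010-04-27.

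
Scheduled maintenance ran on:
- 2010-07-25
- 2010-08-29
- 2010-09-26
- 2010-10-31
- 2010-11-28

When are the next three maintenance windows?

All Sundays; the gaps (35, 28, 35, 28) vary with month length.
This is the last Sunday of each month.
December 2010 ends with Sunday 2010-12-26.
January 2011 ends with Sunday 2011-01-30.
Last Sunday of February 2011: 2011-02-27.

2010-12-26, 2011-01-30, 2011-02-27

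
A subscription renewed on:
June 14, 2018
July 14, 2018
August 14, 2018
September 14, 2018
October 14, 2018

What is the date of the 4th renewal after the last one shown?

February 14, 2019

The day-of-month is always 14 (30, 31, 31, 30 days between events).
So this recurs on the 14th of each month.
November 2018: November 14, 2018.
December 2018: December 14, 2018.
January 2019: January 14, 2019.
Next: February 2019 → February 14, 2019.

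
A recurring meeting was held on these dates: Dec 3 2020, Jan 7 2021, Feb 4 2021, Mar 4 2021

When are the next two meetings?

Gaps: 35, 28, 28 days — a mix of 28 and 35. Every date is a Thursday.
Each is the 1st Thursday of its month.
1st Thursday of April 2021: Apr 1 2021.
May 2021 — 1st Thursday is May 6 2021.

Apr 1 2021, May 6 2021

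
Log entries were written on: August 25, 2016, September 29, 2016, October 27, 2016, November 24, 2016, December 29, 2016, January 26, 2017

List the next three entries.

All Thursdays; the gaps (35, 28, 28, 35, 28) vary with month length.
This is the last Thursday of each month.
February 2017 ends with Thursday February 23, 2017.
March 2017 ends with Thursday March 30, 2017.
April 2017 ends with Thursday April 27, 2017.

February 23, 2017; March 30, 2017; April 27, 2017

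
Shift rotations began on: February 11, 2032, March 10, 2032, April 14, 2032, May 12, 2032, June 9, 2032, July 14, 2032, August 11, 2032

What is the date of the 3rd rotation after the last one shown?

November 10, 2032

These are Wednesdays at 28- or 35-day spacing (28, 35, 28, 28, 35, 28).
The pattern: 2nd Wednesday of the month.
2nd Wednesday of September 2032: September 8, 2032.
October 2032 — 2nd Wednesday is October 13, 2032.
November 2032 — 2nd Wednesday is November 10, 2032.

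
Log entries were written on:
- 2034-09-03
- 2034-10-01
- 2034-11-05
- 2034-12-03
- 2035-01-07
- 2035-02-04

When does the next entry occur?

Gaps: 28, 35, 28, 35, 28 days — a mix of 28 and 35. Every date is a Sunday.
Each is the 1st Sunday of its month.
March 2035 — 1st Sunday is 2035-03-04.

2035-03-04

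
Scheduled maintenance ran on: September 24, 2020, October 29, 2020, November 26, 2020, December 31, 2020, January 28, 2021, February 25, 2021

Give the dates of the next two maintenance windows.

March 25, 2021; April 29, 2021

Every date is a Thursday; gaps 35, 28, 35, 28, 28 days.
Each is the last Thursday of its month (at least one falls on the 29th or later, ruling out '4th Thursday').
Last Thursday of March 2021: March 25, 2021.
Last Thursday of April 2021: April 29, 2021.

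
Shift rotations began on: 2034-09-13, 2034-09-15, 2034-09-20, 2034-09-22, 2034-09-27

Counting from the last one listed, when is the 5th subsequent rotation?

The gap pattern 2, 5, 2, 5 repeats every 2 events.
These are the Wednesdays and Fridays of each week.
Next Friday: 2034-09-29.
Next Wednesday: 2034-10-04.
Next Friday: 2034-10-06.
Next Wednesday: 2034-10-11.
Next Friday: 2034-10-13.

2034-10-13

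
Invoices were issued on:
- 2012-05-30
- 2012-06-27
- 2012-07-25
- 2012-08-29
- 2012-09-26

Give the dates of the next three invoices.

2012-10-31, 2012-11-28, 2012-12-26

These are Wednesdays with 28, 28, 35, 28-day gaps.
Each is the final Wednesday of its month — 2012-05-30 is past the 28th, so '4th Wednesday' doesn't fit.
Last Wednesday of October 2012: 2012-10-31.
November 2012 ends with Wednesday 2012-11-28.
December 2012 ends with Wednesday 2012-12-26.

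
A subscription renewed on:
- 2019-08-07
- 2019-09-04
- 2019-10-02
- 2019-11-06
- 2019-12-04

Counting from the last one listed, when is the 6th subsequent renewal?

2020-06-03

Gaps: 28, 28, 35, 28 days — a mix of 28 and 35. Every date is a Wednesday.
Each is the 1st Wednesday of its month.
January 2020 — 1st Wednesday is 2020-01-01.
1st Wednesday of February 2020: 2020-02-05.
March 2020 — 1st Wednesday is 2020-03-04.
April 2020 — 1st Wednesday is 2020-04-01.
May 2020 — 1st Wednesday is 2020-05-06.
1st Wednesday of June 2020: 2020-06-03.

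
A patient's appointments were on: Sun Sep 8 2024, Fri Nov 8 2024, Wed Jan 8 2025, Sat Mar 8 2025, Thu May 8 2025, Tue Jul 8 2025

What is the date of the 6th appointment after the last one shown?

Wed Jul 8 2026

Gaps: 61, 61, 59, 61, 61 days — not constant. Every event is on the 8th of the month.
Pattern: the 8th of every 2 months.
Next: September 2025 → Mon Sep 8 2025.
November 2025: Sat Nov 8 2025.
January 2026: Thu Jan 8 2026.
Next: March 2026 → Sun Mar 8 2026.
May 2026: Fri May 8 2026.
Next: July 2026 → Wed Jul 8 2026.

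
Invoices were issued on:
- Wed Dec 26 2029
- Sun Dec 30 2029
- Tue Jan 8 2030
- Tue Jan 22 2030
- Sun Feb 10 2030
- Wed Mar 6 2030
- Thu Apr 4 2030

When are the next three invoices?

Wed May 8 2030, Sun Jun 16 2030, Tue Jul 30 2030

Intervals are 4, 9, 14, 19, 24, 29 days — an arithmetic progression with common difference 5.
Next gap: 34 days. Thu Apr 4 2030 + 34 days = Wed May 8 2030.
Next gap: 39 days. Wed May 8 2030 + 39 days = Sun Jun 16 2030.
Next gap: 44 days. Sun Jun 16 2030 + 44 days = Tue Jul 30 2030.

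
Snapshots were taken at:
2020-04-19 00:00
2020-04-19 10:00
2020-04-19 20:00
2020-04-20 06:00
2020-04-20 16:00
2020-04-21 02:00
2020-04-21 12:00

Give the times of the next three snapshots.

The interval is a steady 10 hours (10, 10, 10, 10, 10, 10).
2020-04-21 12:00 + 10 h = 2020-04-21 22:00.
2020-04-21 22:00 + 10 h = 2020-04-22 08:00.
2020-04-22 08:00 + 10 h = 2020-04-22 18:00.

2020-04-21 22:00, 2020-04-22 08:00, 2020-04-22 18:00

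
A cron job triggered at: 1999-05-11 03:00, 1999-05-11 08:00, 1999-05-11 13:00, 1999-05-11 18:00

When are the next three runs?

Spacing: 5, 5, 5 h — constant 5 h.
1999-05-11 18:00 + 5 h = 1999-05-11 23:00.
1999-05-11 23:00 + 5 h = 1999-05-12 04:00.
1999-05-12 04:00 + 5 h = 1999-05-12 09:00.

1999-05-11 23:00, 1999-05-12 04:00, 1999-05-12 09:00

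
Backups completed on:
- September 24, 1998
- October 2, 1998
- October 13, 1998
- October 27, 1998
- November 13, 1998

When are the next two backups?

Intervals are 8, 11, 14, 17 days — an arithmetic progression with common difference 3.
Next gap: 20 days. November 13, 1998 + 20 days = December 3, 1998.
Next gap: 23 days. December 3, 1998 + 23 days = December 26, 1998.

December 3, 1998; December 26, 1998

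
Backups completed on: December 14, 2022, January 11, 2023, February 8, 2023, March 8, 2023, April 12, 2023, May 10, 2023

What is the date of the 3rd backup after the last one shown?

August 9, 2023

These are Wednesdays at 28- or 35-day spacing (28, 28, 28, 35, 28).
The pattern: 2nd Wednesday of the month.
June 2023 — 2nd Wednesday is June 14, 2023.
July 2023 — 2nd Wednesday is July 12, 2023.
August 2023 — 2nd Wednesday is August 9, 2023.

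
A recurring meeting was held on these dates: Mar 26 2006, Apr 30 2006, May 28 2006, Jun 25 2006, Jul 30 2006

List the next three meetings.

Aug 27 2006, Sep 24 2006, Oct 29 2006

These are Sundays with 35, 28, 28, 35-day gaps.
Each is the final Sunday of its month — Apr 30 2006 is past the 28th, so '4th Sunday' doesn't fit.
Last Sunday of August 2006: Aug 27 2006.
Last Sunday of September 2006: Sep 24 2006.
October 2006 ends with Sunday Oct 29 2006.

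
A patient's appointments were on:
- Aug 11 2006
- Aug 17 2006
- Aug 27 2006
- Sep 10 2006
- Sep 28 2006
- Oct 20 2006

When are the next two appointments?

Nov 15 2006, Dec 15 2006

Intervals are 6, 10, 14, 18, 22 days — an arithmetic progression with common difference 4.
Next gap: 26 days. Oct 20 2006 + 26 days = Nov 15 2006.
Next gap: 30 days. Nov 15 2006 + 30 days = Dec 15 2006.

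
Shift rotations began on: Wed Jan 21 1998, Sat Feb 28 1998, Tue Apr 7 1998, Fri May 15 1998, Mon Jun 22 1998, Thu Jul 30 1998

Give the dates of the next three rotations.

Sun Sep 6 1998, Wed Oct 14 1998, Sat Nov 21 1998

The spacing is 38, 38, 38, 38, 38 days — always 38 days.
Thu Jul 30 1998 + 38 days = Sun Sep 6 1998.
Sun Sep 6 1998 + 38 days = Wed Oct 14 1998.
Wed Oct 14 1998 + 38 days = Sat Nov 21 1998.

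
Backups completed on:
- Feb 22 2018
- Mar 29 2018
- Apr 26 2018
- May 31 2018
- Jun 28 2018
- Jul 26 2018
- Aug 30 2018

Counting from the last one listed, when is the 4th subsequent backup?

Dec 27 2018

Every date is a Thursday; gaps 35, 28, 35, 28, 28, 35 days.
Each is the last Thursday of its month (at least one falls on the 29th or later, ruling out '4th Thursday').
September 2018 ends with Thursday Sep 27 2018.
October 2018 ends with Thursday Oct 25 2018.
Last Thursday of November 2018: Nov 29 2018.
Last Thursday of December 2018: Dec 27 2018.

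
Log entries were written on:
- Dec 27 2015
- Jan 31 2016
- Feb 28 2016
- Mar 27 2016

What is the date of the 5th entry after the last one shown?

Aug 28 2016

All Sundays; the gaps (35, 28, 28) vary with month length.
This is the last Sunday of each month.
April 2016 ends with Sunday Apr 24 2016.
Last Sunday of May 2016: May 29 2016.
Last Sunday of June 2016: Jun 26 2016.
July 2016 ends with Sunday Jul 31 2016.
August 2016 ends with Sunday Aug 28 2016.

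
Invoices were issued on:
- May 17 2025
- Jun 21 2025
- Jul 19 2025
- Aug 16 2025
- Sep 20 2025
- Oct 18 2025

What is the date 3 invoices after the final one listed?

Jan 17 2026

All dates are Saturdays, 35, 28, 28, 35, 28 days apart.
Specifically, the 3rd Saturday of each month.
3rd Saturday of November 2025: Nov 15 2025.
December 2025 — 3rd Saturday is Dec 20 2025.
January 2026 — 3rd Saturday is Jan 17 2026.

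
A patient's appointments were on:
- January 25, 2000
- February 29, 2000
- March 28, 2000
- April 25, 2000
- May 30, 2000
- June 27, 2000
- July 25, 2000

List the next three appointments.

All Tuesdays; the gaps (35, 28, 28, 35, 28, 28) vary with month length.
This is the last Tuesday of each month.
Last Tuesday of August 2000: August 29, 2000.
September 2000 ends with Tuesday September 26, 2000.
October 2000 ends with Tuesday October 31, 2000.

August 29, 2000; September 26, 2000; October 31, 2000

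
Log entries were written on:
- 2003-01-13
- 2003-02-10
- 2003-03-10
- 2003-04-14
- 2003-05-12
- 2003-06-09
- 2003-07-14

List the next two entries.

Gaps: 28, 28, 35, 28, 28, 35 days — a mix of 28 and 35. Every date is a Monday.
Each is the 2nd Monday of its month.
August 2003 — 2nd Monday is 2003-08-11.
September 2003 — 2nd Monday is 2003-09-08.

2003-08-11, 2003-09-08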